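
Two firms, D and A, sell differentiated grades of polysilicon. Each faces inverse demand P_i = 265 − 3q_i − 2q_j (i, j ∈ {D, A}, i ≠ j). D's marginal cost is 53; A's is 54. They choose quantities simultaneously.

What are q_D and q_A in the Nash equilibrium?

Firm D's profit: π = q_D(265 − 3q_D − 2q_A) − 53q_D.
∂π/∂q_D = 212 − 6q_D − 2q_A = 0 ⇒ q_D = 106/3 − (1/3)q_A.
Similarly q_A = 211/6 − (1/3)q_D.
Solving the two reaction functions simultaneously: (1 − (−1/3)(−1/3))q_D = 106/3 − (1/3)·(211/6), so (8/9)q_D = 425/18 and q_D = 26.5625.
Then q_A = 211/6 − (1/3)·26.5625 = 26.3125.

26.5625, 26.3125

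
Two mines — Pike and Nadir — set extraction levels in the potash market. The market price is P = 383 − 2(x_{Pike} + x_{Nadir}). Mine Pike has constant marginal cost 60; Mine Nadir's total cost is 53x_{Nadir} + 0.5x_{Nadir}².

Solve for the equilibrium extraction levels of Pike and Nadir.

59.6875, 42.125

Mine Pike's profit: π = x_{Pike}(383 − 2(x_{Pike} + x_{Nadir})) − 60x_{Pike}.
∂π/∂x_{Pike} = 323 − 4x_{Pike} − 2x_{Nadir} = 0, so x_{Pike} = 80.75 − 0.5x_{Nadir}.
For Nadir: ∂π/∂x_{Nadir} = 330 − 5x_{Nadir} − 2x_{Pike} = 0 ⇒ x_{Nadir} = 66 − 0.4x_{Pike}.
Plugging x_{Nadir} into Pike's best response: x_{Pike} = 80.75 − 0.5(66 − 0.4x_{Pike}) ⇒ 0.8x_{Pike} = 47.75, so x_{Pike} = 59.6875.
Then x_{Nadir} = 66 − 0.4·59.6875 = 42.125.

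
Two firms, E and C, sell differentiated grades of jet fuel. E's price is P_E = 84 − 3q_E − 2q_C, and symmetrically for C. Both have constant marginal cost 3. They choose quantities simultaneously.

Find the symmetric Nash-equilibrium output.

10.125

Firm E's profit: π = q_E(84 − 3q_E − 2q_C) − 3q_E.
∂π/∂q_E = 81 − 6q_E − 2q_C = 0 ⇒ q_E = 13.5 − (1/3)q_C.
By symmetry q_C = q_E; substituting into the reaction function, (4/3)q_E = 13.5 and q_E = 10.125.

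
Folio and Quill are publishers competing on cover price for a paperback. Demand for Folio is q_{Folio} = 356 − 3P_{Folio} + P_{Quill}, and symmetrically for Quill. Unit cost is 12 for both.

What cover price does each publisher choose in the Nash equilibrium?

78.4

Folio's profit: π = (P_{Folio} − 12)(356 − 3P_{Folio} + P_{Quill}).
∂π/∂P_{Folio} = 392 − 6P_{Folio} + P_{Quill} = 0 ⇒ P_{Folio} = 196/3 + (1/6)P_{Quill}.
The game is symmetric, so in equilibrium P_{Quill} = P_{Folio}: the reaction function gives (5/6)P_{Folio} = 196/3, hence P_{Folio} = 78.4.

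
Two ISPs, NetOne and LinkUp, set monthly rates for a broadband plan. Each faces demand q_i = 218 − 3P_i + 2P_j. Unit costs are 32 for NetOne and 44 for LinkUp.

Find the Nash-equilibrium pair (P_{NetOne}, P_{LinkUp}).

80.75, 85.25

NetOne's profit: π = (P_{NetOne} − 32)(218 − 3P_{NetOne} + 2P_{LinkUp}).
∂π/∂P_{NetOne} = 314 − 6P_{NetOne} + 2P_{LinkUp} = 0 ⇒ P_{NetOne} = 157/3 + (1/3)P_{LinkUp}.
Similarly P_{LinkUp} = 175/3 + (1/3)P_{NetOne}.
Plugging P_{LinkUp} into NetOne's best response: P_{NetOne} = 157/3 + (1/3)(175/3 + (1/3)P_{NetOne}) ⇒ (8/9)P_{NetOne} = 646/9, so P_{NetOne} = 80.75.
Then P_{LinkUp} = 175/3 + (1/3)·80.75 = 85.25.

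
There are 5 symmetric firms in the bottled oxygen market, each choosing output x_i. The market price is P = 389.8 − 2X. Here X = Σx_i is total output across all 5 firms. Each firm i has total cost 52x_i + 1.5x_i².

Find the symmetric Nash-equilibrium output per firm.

A representative firm's profit is π_i = x_i(389.8 − 2X) − 52x_i − 1.5x_i², with X = x_i + Σ_{j≠i} x_j.
First-order condition: 337.8 − 7x_i − 2Σ_{j≠i} x_j = 0.
In a symmetric equilibrium every firm chooses the same x, so Σ_{j≠i} x_j = 4x. The condition becomes 337.8 − 15x = 0, giving x = 337.8/15 = 22.52.

22.52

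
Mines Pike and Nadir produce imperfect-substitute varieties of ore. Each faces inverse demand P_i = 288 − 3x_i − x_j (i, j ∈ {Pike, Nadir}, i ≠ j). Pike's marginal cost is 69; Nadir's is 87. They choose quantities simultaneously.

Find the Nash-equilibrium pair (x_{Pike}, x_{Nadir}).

31.8, 28.2

Mine Pike's profit: π = x_{Pike}(288 − 3x_{Pike} − x_{Nadir}) − 69x_{Pike}.
∂π/∂x_{Pike} = 219 − 6x_{Pike} − x_{Nadir} = 0 ⇒ x_{Pike} = 36.5 − (1/6)x_{Nadir}.
Similarly x_{Nadir} = 33.5 − (1/6)x_{Pike}.
Substituting the second reaction function into the first: x_{Pike} = 36.5 − (1/6)(33.5 − (1/6)x_{Pike}), which gives (35/36)x_{Pike} = 371/12 ⇒ x_{Pike} = 31.8.
Then x_{Nadir} = 33.5 − (1/6)·31.8 = 28.2.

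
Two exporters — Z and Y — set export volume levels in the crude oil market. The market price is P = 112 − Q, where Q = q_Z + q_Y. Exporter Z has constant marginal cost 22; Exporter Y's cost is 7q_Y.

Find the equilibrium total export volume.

Exporter Z's profit: π = q_Z(112 − (q_Z + q_Y)) − 22q_Z.
∂π/∂q_Z = 90 − 2q_Z − q_Y = 0, so q_Z = 45 − 0.5q_Y.
By the same steps for Y: q_Y = 52.5 − 0.5q_Z.
Plugging q_Y into Z's best response: q_Z = 45 − 0.5(52.5 − 0.5q_Z) ⇒ 0.75q_Z = 18.75, so q_Z = 25.
Then q_Y = 52.5 − 0.5·25 = 40.
Total export volume: 25 + 40 = 65.

65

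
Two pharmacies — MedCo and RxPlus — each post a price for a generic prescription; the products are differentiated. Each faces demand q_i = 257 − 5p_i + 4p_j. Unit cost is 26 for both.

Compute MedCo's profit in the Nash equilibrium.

MedCo's profit: π = (p_{MedCo} − 26)(257 − 5p_{MedCo} + 4p_{RxPlus}).
∂π/∂p_{MedCo} = 387 − 10p_{MedCo} + 4p_{RxPlus} = 0 ⇒ p_{MedCo} = 38.7 + 0.4p_{RxPlus}.
The game is symmetric, so in equilibrium p_{RxPlus} = p_{MedCo}: the reaction function gives 0.6p_{MedCo} = 38.7, hence p_{MedCo} = 64.5.
q_{MedCo} = 257 − 5·64.5 + 4·64.5 = 192.5.
Profit = (64.5 − 26)·192.5 = 7411.25.

7411.25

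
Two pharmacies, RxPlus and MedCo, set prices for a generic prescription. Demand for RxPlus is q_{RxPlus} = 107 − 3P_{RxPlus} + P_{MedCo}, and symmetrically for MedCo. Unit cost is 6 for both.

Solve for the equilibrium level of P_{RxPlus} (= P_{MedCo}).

25

RxPlus's profit: π = (P_{RxPlus} − 6)(107 − 3P_{RxPlus} + P_{MedCo}).
∂π/∂P_{RxPlus} = 125 − 6P_{RxPlus} + P_{MedCo} = 0 ⇒ P_{RxPlus} = 125/6 + (1/6)P_{MedCo}.
Setting P_{RxPlus} = P_{MedCo} in the reaction function: P_{RxPlus} = 125/6 + (1/6)P_{RxPlus}, so P_{RxPlus} = (125/6) / (5/6) = 25.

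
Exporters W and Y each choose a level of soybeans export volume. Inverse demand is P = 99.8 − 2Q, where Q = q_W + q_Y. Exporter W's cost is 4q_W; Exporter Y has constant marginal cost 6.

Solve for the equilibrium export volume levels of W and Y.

Exporter W's profit: π = q_W(99.8 − 2(q_W + q_Y)) − 4q_W.
∂π/∂q_W = 95.8 − 4q_W − 2q_Y = 0, so q_W = 23.95 − 0.5q_Y.
By the same steps for Y: q_Y = 23.45 − 0.5q_W.
Solving the two reaction functions simultaneously: (1 − (−0.5)(−0.5))q_W = 23.95 − 0.5·23.45, so 0.75q_W = 12.225 and q_W = 16.3.
Then q_Y = 23.45 − 0.5·16.3 = 15.3.

16.3, 15.3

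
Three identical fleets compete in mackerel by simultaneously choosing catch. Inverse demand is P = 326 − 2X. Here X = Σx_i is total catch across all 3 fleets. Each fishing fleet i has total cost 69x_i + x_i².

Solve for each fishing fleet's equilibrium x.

25.7

A representative fishing fleet's profit is π_i = x_i(326 − 2X) − 69x_i − x_i², with X = x_i + Σ_{j≠i} x_j.
First-order condition: 257 − 6x_i − 2Σ_{j≠i} x_j = 0.
With identical fishing fleets, set every x_j = x: then 257 − 6x − 4x = 0, i.e. x = 257/10 = 25.7.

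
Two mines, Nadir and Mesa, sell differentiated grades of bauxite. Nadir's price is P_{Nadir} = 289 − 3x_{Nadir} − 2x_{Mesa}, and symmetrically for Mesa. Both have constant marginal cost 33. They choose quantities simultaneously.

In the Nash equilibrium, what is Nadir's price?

Mine Nadir's profit: π = x_{Nadir}(289 − 3x_{Nadir} − 2x_{Mesa}) − 33x_{Nadir}.
∂π/∂x_{Nadir} = 256 − 6x_{Nadir} − 2x_{Mesa} = 0 ⇒ x_{Nadir} = 128/3 − (1/3)x_{Mesa}.
The game is symmetric, so in equilibrium x_{Mesa} = x_{Nadir}: the reaction function gives (4/3)x_{Nadir} = 128/3, hence x_{Nadir} = 32.
P_{Nadir} = 289 − 3·32 − 2·32 = 129.

129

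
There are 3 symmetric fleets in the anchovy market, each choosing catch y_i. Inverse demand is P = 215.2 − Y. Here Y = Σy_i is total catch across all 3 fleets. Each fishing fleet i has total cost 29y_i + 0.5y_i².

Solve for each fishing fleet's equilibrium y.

A representative fishing fleet's profit is π_i = y_i(215.2 − Y) − 29y_i − 0.5y_i², with Y = y_i + Σ_{j≠i} y_j.
First-order condition: 186.2 − 3y_i − Σ_{j≠i} y_j = 0.
In a symmetric equilibrium every fishing fleet chooses the same y, so Σ_{j≠i} y_j = 2y. The condition becomes 186.2 − 5y = 0, giving y = 186.2/5 = 37.24.

37.24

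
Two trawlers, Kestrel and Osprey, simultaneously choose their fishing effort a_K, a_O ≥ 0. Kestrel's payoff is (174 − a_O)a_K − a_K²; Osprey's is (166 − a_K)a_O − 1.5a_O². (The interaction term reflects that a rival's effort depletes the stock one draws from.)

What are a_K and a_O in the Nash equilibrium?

71.2, 31.6

Expanding Kestrel's payoff: 174a_K − a_Oa_K − a_K².
∂π/∂a_K = 174 − a_O − 2a_K = 0, so a_K = 87 − 0.5a_O.
Likewise for Osprey: a_O = 166/3 − (1/3)a_K.
Substituting the second reaction function into the first: a_K = 87 − 0.5(166/3 − (1/3)a_K), which gives (5/6)a_K = 178/3 ⇒ a_K = 71.2.
Then a_O = 166/3 − (1/3)·71.2 = 31.6.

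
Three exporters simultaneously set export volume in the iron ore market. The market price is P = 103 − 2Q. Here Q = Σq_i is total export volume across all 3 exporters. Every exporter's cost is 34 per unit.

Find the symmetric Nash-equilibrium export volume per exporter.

A representative exporter's profit is π_i = q_i(103 − 2Q) − 34q_i, with Q = q_i + Σ_{j≠i} q_j.
First-order condition: 69 − 4q_i − 2Σ_{j≠i} q_j = 0.
In a symmetric equilibrium every exporter chooses the same q, so Σ_{j≠i} q_j = 2q. The condition becomes 69 − 8q = 0, giving q = 69/8 = 8.625.

8.625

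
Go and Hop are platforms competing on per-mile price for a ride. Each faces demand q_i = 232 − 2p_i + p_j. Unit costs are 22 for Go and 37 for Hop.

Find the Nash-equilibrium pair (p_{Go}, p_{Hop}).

Go's profit: π = (p_{Go} − 22)(232 − 2p_{Go} + p_{Hop}).
∂π/∂p_{Go} = 276 − 4p_{Go} + p_{Hop} = 0 ⇒ p_{Go} = 69 + 0.25p_{Hop}.
Similarly p_{Hop} = 76.5 + 0.25p_{Go}.
Solving the two reaction functions simultaneously: (1 − (0.25)(0.25))p_{Go} = 69 + 0.25·76.5, so 0.9375p_{Go} = 88.125 and p_{Go} = 94.
Then p_{Hop} = 76.5 + 0.25·94 = 100.

94, 100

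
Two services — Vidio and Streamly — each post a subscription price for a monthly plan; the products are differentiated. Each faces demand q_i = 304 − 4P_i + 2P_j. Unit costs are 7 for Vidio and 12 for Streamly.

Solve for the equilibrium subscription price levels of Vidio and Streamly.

Vidio's profit: π = (P_{Vidio} − 7)(304 − 4P_{Vidio} + 2P_{Streamly}).
∂π/∂P_{Vidio} = 332 − 8P_{Vidio} + 2P_{Streamly} = 0 ⇒ P_{Vidio} = 41.5 + 0.25P_{Streamly}.
Similarly P_{Streamly} = 44 + 0.25P_{Vidio}.
Substituting the second reaction function into the first: P_{Vidio} = 41.5 + 0.25(44 + 0.25P_{Vidio}), which gives 0.9375P_{Vidio} = 52.5 ⇒ P_{Vidio} = 56.
Then P_{Streamly} = 44 + 0.25·56 = 58.

56, 58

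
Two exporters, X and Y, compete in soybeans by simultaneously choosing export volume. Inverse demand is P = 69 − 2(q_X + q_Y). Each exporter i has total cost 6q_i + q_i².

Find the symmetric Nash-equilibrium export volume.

7.875

Exporter X's profit: π = q_X(69 − 2(q_X + q_Y)) − 6q_X − q_X².
∂π/∂q_X = 63 − 6q_X − 2q_Y = 0, so q_X = 10.5 − (1/3)q_Y.
Setting q_X = q_Y in the reaction function: q_X = 10.5 − (1/3)q_X, so q_X = 10.5 / (4/3) = 7.875.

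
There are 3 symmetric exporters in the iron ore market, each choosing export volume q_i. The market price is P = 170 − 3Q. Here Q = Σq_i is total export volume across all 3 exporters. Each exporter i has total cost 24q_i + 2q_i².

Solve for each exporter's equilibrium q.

A representative exporter's profit is π_i = q_i(170 − 3Q) − 24q_i − 2q_i², with Q = q_i + Σ_{j≠i} q_j.
First-order condition: 146 − 10q_i − 3Σ_{j≠i} q_j = 0.
In a symmetric equilibrium every exporter chooses the same q, so Σ_{j≠i} q_j = 2q. The condition becomes 146 − 16q = 0, giving q = 146/16 = 9.125.

9.125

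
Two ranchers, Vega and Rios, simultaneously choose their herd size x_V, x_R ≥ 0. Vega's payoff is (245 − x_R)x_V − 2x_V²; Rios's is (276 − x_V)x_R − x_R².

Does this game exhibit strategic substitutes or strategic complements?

strategic substitutes

Expanding Vega's payoff: 245x_V − x_Rx_V − 2x_V².
∂π/∂x_V = 245 − x_R − 4x_V = 0, so x_V = 61.25 − 0.25x_R.
The best-response slope dx_V/dx_R = −0.25 < 0: the reaction function is downward-sloping, so the choices are strategic substitutes.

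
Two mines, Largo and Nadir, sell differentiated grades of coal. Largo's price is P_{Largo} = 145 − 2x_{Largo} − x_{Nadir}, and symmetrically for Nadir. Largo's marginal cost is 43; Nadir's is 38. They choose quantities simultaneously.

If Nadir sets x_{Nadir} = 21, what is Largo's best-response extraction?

Mine Largo's profit: π = x_{Largo}(145 − 2x_{Largo} − x_{Nadir}) − 43x_{Largo}.
∂π/∂x_{Largo} = 102 − 4x_{Largo} − x_{Nadir} = 0 ⇒ x_{Largo} = 25.5 − 0.25x_{Nadir}.
At x_{Nadir} = 21: x_{Largo} = 25.5 − 0.25·21 = 20.25.

20.25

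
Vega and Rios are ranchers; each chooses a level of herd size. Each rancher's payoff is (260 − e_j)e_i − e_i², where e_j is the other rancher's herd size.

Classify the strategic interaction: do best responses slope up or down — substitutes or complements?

Vega's payoff is (260 − e_R)e_V − e_V².
∂π/∂e_V = 260 − e_R − 2e_V = 0, so e_V = 130 − 0.5e_R.
The best-response slope de_V/de_R = −0.5 < 0: the reaction function is downward-sloping, so the choices are strategic substitutes.

strategic substitutes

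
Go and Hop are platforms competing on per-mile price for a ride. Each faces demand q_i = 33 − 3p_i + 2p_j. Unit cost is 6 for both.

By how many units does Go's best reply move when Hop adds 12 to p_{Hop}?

Go's profit: π = (p_{Go} − 6)(33 − 3p_{Go} + 2p_{Hop}).
∂π/∂p_{Go} = 51 − 6p_{Go} + 2p_{Hop} = 0 ⇒ p_{Go} = 8.5 + (1/3)p_{Hop}.
The reaction-function slope is 1/3, so a 12-unit rise in p_{Hop} moves p_{Go} by 1/3 × 12 = 4. Go's best response rises — the actions are strategic complements.

4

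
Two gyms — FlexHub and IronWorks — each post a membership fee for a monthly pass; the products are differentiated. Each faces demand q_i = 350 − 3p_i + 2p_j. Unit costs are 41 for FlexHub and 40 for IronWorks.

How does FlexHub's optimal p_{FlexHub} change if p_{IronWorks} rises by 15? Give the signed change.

FlexHub's profit: π = (p_{FlexHub} − 41)(350 − 3p_{FlexHub} + 2p_{IronWorks}).
∂π/∂p_{FlexHub} = 473 − 6p_{FlexHub} + 2p_{IronWorks} = 0 ⇒ p_{FlexHub} = 473/6 + (1/3)p_{IronWorks}.
The reaction-function slope is 1/3, so a 15-unit rise in p_{IronWorks} moves p_{FlexHub} by 1/3 × 15 = 5. FlexHub's best response rises — the actions are strategic complements.

5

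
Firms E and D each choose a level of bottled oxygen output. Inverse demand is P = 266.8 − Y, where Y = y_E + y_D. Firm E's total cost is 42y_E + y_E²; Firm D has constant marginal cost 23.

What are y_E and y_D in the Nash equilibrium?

29.4, 107.2

Firm E's profit: π = y_E(266.8 − (y_E + y_D)) − 42y_E − y_E².
∂π/∂y_E = 224.8 − 4y_E − y_D = 0, so y_E = 56.2 − 0.25y_D.
For D: ∂π/∂y_D = 243.8 − 2y_D − y_E = 0 ⇒ y_D = 121.9 − 0.5y_E.
Substituting the second reaction function into the first: y_E = 56.2 − 0.25(121.9 − 0.5y_E), which gives 0.875y_E = 25.725 ⇒ y_E = 29.4.
Then y_D = 121.9 − 0.5·29.4 = 107.2.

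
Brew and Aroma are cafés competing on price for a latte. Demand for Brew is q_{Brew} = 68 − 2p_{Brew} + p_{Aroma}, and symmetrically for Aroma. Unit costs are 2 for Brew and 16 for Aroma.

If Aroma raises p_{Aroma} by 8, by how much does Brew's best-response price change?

2

Brew's profit: π = (p_{Brew} − 2)(68 − 2p_{Brew} + p_{Aroma}).
∂π/∂p_{Brew} = 72 − 4p_{Brew} + p_{Aroma} = 0 ⇒ p_{Brew} = 18 + 0.25p_{Aroma}.
The reaction-function slope is 0.25, so an 8-unit rise in p_{Aroma} moves p_{Brew} by 0.25 × 8 = 2. Brew's best response rises — the actions are strategic complements.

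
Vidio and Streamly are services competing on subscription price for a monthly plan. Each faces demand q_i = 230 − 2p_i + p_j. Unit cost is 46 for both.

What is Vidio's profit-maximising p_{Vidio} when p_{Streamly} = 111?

Vidio's profit: π = (p_{Vidio} − 46)(230 − 2p_{Vidio} + p_{Streamly}).
∂π/∂p_{Vidio} = 322 − 4p_{Vidio} + p_{Streamly} = 0 ⇒ p_{Vidio} = 80.5 + 0.25p_{Streamly}.
At p_{Streamly} = 111: p_{Vidio} = 80.5 + 0.25·111 = 108.25.

108.25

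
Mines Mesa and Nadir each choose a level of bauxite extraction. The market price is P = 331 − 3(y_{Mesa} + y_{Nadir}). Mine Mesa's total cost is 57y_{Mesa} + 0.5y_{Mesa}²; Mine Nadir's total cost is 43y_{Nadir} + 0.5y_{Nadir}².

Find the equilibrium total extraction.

Mine Mesa's profit: π = y_{Mesa}(331 − 3(y_{Mesa} + y_{Nadir})) − 57y_{Mesa} − 0.5y_{Mesa}².
∂π/∂y_{Mesa} = 274 − 7y_{Mesa} − 3y_{Nadir} = 0, so y_{Mesa} = 274/7 − (3/7)y_{Nadir}.
By the same steps for Nadir: y_{Nadir} = 288/7 − (3/7)y_{Mesa}.
Plugging y_{Nadir} into Mesa's best response: y_{Mesa} = 274/7 − (3/7)(288/7 − (3/7)y_{Mesa}) ⇒ (40/49)y_{Mesa} = 1054/49, so y_{Mesa} = 26.35.
Then y_{Nadir} = 288/7 − (3/7)·26.35 = 29.85.
Total extraction: 26.35 + 29.85 = 56.2.

56.2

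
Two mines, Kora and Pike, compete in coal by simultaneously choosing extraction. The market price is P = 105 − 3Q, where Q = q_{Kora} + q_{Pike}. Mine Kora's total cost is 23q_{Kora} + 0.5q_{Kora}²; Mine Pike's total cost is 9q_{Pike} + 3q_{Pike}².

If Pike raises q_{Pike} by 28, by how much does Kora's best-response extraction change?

Mine Kora's profit: π = q_{Kora}(105 − 3(q_{Kora} + q_{Pike})) − 23q_{Kora} − 0.5q_{Kora}².
∂π/∂q_{Kora} = 82 − 7q_{Kora} − 3q_{Pike} = 0, so q_{Kora} = 82/7 − (3/7)q_{Pike}.
The reaction-function slope is −3/7, so a 28-unit rise in q_{Pike} moves q_{Kora} by −3/7 × 28 = −12. Kora's best response falls — the actions are strategic substitutes.

-12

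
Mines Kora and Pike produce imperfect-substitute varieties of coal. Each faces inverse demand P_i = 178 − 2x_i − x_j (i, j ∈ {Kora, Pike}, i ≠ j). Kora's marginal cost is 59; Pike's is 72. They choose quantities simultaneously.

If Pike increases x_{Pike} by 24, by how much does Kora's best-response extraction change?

-6

Mine Kora's profit: π = x_{Kora}(178 − 2x_{Kora} − x_{Pike}) − 59x_{Kora}.
∂π/∂x_{Kora} = 119 − 4x_{Kora} − x_{Pike} = 0 ⇒ x_{Kora} = 29.75 − 0.25x_{Pike}.
The reaction-function slope is −0.25, so a 24-unit rise in x_{Pike} moves x_{Kora} by −0.25 × 24 = −6. Kora's best response falls — the actions are strategic substitutes.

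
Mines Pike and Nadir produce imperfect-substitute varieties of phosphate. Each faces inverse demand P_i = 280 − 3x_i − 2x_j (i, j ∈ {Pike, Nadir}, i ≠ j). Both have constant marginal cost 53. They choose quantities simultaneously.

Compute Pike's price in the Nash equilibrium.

Mine Pike's profit: π = x_{Pike}(280 − 3x_{Pike} − 2x_{Nadir}) − 53x_{Pike}.
∂π/∂x_{Pike} = 227 − 6x_{Pike} − 2x_{Nadir} = 0 ⇒ x_{Pike} = 227/6 − (1/3)x_{Nadir}.
The game is symmetric, so in equilibrium x_{Nadir} = x_{Pike}: the reaction function gives (4/3)x_{Pike} = 227/6, hence x_{Pike} = 28.375.
P_{Pike} = 280 − 3·28.375 − 2·28.375 = 138.125.

138.125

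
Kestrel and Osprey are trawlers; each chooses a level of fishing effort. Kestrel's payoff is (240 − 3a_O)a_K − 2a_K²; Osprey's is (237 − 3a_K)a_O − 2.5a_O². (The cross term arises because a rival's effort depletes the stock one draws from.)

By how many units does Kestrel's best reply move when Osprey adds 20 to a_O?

-15

Expanding Kestrel's payoff: 240a_K − 3a_Oa_K − 2a_K².
∂π/∂a_K = 240 − 3a_O − 4a_K = 0, so a_K = 60 − 0.75a_O.
The reaction-function slope is −0.75, so a 20-unit rise in a_O moves a_K by −0.75 × 20 = −15. Kestrel's best response falls — the actions are strategic substitutes.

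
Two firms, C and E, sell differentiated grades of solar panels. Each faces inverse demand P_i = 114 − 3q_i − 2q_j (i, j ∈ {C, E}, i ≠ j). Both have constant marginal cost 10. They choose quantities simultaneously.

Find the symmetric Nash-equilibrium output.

Firm C's profit: π = q_C(114 − 3q_C − 2q_E) − 10q_C.
∂π/∂q_C = 104 − 6q_C − 2q_E = 0 ⇒ q_C = 52/3 − (1/3)q_E.
Setting q_C = q_E in the reaction function: q_C = 52/3 − (1/3)q_C, so q_C = (52/3) / (4/3) = 13.

13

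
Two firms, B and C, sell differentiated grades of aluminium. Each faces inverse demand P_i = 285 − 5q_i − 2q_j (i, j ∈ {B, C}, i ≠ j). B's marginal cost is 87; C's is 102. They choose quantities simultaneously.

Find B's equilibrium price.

171.0625

Firm B's profit: π = q_B(285 − 5q_B − 2q_C) − 87q_B.
∂π/∂q_B = 198 − 10q_B − 2q_C = 0 ⇒ q_B = 19.8 − 0.2q_C.
Similarly q_C = 18.3 − 0.2q_B.
Substituting the second reaction function into the first: q_B = 19.8 − 0.2(18.3 − 0.2q_B), which gives 0.96q_B = 16.14 ⇒ q_B = 16.8125.
Then q_C = 18.3 − 0.2·16.8125 = 14.9375.
P_B = 285 − 5·16.8125 − 2·14.9375 = 171.0625.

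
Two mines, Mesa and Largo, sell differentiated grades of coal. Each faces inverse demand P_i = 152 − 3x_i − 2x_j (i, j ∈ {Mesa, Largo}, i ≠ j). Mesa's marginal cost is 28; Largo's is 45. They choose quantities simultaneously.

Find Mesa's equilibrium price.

77.6875

Mine Mesa's profit: π = x_{Mesa}(152 − 3x_{Mesa} − 2x_{Largo}) − 28x_{Mesa}.
∂π/∂x_{Mesa} = 124 − 6x_{Mesa} − 2x_{Largo} = 0 ⇒ x_{Mesa} = 62/3 − (1/3)x_{Largo}.
Similarly x_{Largo} = 107/6 − (1/3)x_{Mesa}.
Substituting the second reaction function into the first: x_{Mesa} = 62/3 − (1/3)(107/6 − (1/3)x_{Mesa}), which gives (8/9)x_{Mesa} = 265/18 ⇒ x_{Mesa} = 16.5625.
Then x_{Largo} = 107/6 − (1/3)·16.5625 = 12.3125.
P_{Mesa} = 152 − 3·16.5625 − 2·12.3125 = 77.6875.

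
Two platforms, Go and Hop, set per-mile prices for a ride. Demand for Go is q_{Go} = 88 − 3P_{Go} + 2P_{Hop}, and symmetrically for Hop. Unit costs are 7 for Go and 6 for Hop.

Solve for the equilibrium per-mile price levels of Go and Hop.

Go's profit: π = (P_{Go} − 7)(88 − 3P_{Go} + 2P_{Hop}).
∂π/∂P_{Go} = 109 − 6P_{Go} + 2P_{Hop} = 0 ⇒ P_{Go} = 109/6 + (1/3)P_{Hop}.
Similarly P_{Hop} = 53/3 + (1/3)P_{Go}.
Plugging P_{Hop} into Go's best response: P_{Go} = 109/6 + (1/3)(53/3 + (1/3)P_{Go}) ⇒ (8/9)P_{Go} = 433/18, so P_{Go} = 27.0625.
Then P_{Hop} = 53/3 + (1/3)·27.0625 = 26.6875.

27.0625, 26.6875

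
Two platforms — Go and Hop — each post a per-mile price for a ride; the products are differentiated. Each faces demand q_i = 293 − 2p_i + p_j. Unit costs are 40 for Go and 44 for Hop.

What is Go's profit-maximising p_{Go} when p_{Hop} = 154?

Go's profit: π = (p_{Go} − 40)(293 − 2p_{Go} + p_{Hop}).
∂π/∂p_{Go} = 373 − 4p_{Go} + p_{Hop} = 0 ⇒ p_{Go} = 93.25 + 0.25p_{Hop}.
At p_{Hop} = 154: p_{Go} = 93.25 + 0.25·154 = 131.75.

131.75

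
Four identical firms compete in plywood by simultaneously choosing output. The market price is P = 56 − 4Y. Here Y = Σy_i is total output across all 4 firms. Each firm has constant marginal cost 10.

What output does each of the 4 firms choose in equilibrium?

2.3

A representative firm's profit is π_i = y_i(56 − 4Y) − 10y_i, with Y = y_i + Σ_{j≠i} y_j.
First-order condition: 46 − 8y_i − 4Σ_{j≠i} y_j = 0.
With identical firms, set every y_j = y: then 46 − 8y − 12y = 0, i.e. y = 46/20 = 2.3.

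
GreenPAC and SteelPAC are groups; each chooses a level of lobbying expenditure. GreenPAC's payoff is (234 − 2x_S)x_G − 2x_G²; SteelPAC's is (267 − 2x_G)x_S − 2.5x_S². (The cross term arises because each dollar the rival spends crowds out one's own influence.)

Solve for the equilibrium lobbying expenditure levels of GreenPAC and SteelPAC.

39.75, 37.5

Expanding GreenPAC's payoff: 234x_G − 2x_Sx_G − 2x_G².
∂π/∂x_G = 234 − 2x_S − 4x_G = 0, so x_G = 58.5 − 0.5x_S.
Likewise for SteelPAC: x_S = 53.4 − 0.4x_G.
Substituting the second reaction function into the first: x_G = 58.5 − 0.5(53.4 − 0.4x_G), which gives 0.8x_G = 31.8 ⇒ x_G = 39.75.
Then x_S = 53.4 − 0.4·39.75 = 37.5.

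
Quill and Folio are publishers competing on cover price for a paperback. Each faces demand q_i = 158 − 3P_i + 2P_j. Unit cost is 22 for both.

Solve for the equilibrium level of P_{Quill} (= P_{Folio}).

Quill's profit: π = (P_{Quill} − 22)(158 − 3P_{Quill} + 2P_{Folio}).
∂π/∂P_{Quill} = 224 − 6P_{Quill} + 2P_{Folio} = 0 ⇒ P_{Quill} = 112/3 + (1/3)P_{Folio}.
The game is symmetric, so in equilibrium P_{Folio} = P_{Quill}: the reaction function gives (2/3)P_{Quill} = 112/3, hence P_{Quill} = 56.

56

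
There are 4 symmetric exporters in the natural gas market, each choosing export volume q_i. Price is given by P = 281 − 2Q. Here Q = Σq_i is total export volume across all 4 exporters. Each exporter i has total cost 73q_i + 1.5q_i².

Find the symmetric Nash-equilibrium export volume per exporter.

16

A representative exporter's profit is π_i = q_i(281 − 2Q) − 73q_i − 1.5q_i², with Q = q_i + Σ_{j≠i} q_j.
First-order condition: 208 − 7q_i − 2Σ_{j≠i} q_j = 0.
With identical exporters, set every q_j = q: then 208 − 7q − 6q = 0, i.e. q = 208/13 = 16.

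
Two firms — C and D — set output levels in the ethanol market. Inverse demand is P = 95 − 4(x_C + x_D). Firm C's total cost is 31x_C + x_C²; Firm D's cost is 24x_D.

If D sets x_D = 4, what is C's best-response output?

Firm C's profit: π = x_C(95 − 4(x_C + x_D)) − 31x_C − x_C².
∂π/∂x_C = 64 − 10x_C − 4x_D = 0, so x_C = 6.4 − 0.4x_D.
At x_D = 4: x_C = 6.4 − 0.4·4 = 4.8.

4.8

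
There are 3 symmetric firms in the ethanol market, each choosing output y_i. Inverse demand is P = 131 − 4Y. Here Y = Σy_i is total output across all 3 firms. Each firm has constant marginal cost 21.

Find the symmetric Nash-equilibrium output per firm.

6.875

A representative firm's profit is π_i = y_i(131 − 4Y) − 21y_i, with Y = y_i + Σ_{j≠i} y_j.
First-order condition: 110 − 8y_i − 4Σ_{j≠i} y_j = 0.
Imposing symmetry (y_j = y for all j) turns Σ_{j≠i} y_j into 2y, so 110 = 16y and y = 6.875.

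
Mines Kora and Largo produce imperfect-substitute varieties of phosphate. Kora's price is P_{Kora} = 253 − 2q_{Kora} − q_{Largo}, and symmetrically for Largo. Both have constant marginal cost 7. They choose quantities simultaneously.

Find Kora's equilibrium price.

Mine Kora's profit: π = q_{Kora}(253 − 2q_{Kora} − q_{Largo}) − 7q_{Kora}.
∂π/∂q_{Kora} = 246 − 4q_{Kora} − q_{Largo} = 0 ⇒ q_{Kora} = 61.5 − 0.25q_{Largo}.
By symmetry q_{Largo} = q_{Kora}; substituting into the reaction function, 1.25q_{Kora} = 61.5 and q_{Kora} = 49.2.
P_{Kora} = 253 − 2·49.2 − 49.2 = 105.4.

105.4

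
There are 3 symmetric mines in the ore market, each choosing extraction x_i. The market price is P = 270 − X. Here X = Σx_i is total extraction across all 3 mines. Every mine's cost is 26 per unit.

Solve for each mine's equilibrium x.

A representative mine's profit is π_i = x_i(270 − X) − 26x_i, with X = x_i + Σ_{j≠i} x_j.
First-order condition: 244 − 2x_i − Σ_{j≠i} x_j = 0.
In a symmetric equilibrium every mine chooses the same x, so Σ_{j≠i} x_j = 2x. The condition becomes 244 − 4x = 0, giving x = 244/4 = 61.

61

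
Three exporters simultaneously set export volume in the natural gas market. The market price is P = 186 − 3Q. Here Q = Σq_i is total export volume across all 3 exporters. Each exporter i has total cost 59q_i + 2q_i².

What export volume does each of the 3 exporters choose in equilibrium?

A representative exporter's profit is π_i = q_i(186 − 3Q) − 59q_i − 2q_i², with Q = q_i + Σ_{j≠i} q_j.
First-order condition: 127 − 10q_i − 3Σ_{j≠i} q_j = 0.
In a symmetric equilibrium every exporter chooses the same q, so Σ_{j≠i} q_j = 2q. The condition becomes 127 − 16q = 0, giving q = 127/16 = 7.9375.

7.9375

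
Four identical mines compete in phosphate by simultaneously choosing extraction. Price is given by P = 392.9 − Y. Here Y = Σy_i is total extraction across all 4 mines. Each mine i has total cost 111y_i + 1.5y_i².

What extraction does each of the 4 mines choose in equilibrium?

A representative mine's profit is π_i = y_i(392.9 − Y) − 111y_i − 1.5y_i², with Y = y_i + Σ_{j≠i} y_j.
First-order condition: 281.9 − 5y_i − Σ_{j≠i} y_j = 0.
Imposing symmetry (y_j = y for all j) turns Σ_{j≠i} y_j into 3y, so 281.9 = 8y and y = 35.2375.

35.2375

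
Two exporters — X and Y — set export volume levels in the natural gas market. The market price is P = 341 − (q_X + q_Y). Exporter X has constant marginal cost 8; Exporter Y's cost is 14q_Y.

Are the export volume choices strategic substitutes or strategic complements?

strategic substitutes

Exporter X's profit: π = q_X(341 − (q_X + q_Y)) − 8q_X.
∂π/∂q_X = 333 − 2q_X − q_Y = 0, so q_X = 166.5 − 0.5q_Y.
The best-response slope dq_X/dq_Y = −0.5 < 0: the reaction function is downward-sloping, so the choices are strategic substitutes.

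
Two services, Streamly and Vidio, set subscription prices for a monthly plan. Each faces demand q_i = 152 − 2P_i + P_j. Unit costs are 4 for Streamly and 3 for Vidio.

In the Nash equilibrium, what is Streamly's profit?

Streamly's profit: π = (P_{Streamly} − 4)(152 − 2P_{Streamly} + P_{Vidio}).
∂π/∂P_{Streamly} = 160 − 4P_{Streamly} + P_{Vidio} = 0 ⇒ P_{Streamly} = 40 + 0.25P_{Vidio}.
Similarly P_{Vidio} = 39.5 + 0.25P_{Streamly}.
Plugging P_{Vidio} into Streamly's best response: P_{Streamly} = 40 + 0.25(39.5 + 0.25P_{Streamly}) ⇒ 0.9375P_{Streamly} = 49.875, so P_{Streamly} = 53.2.
Then P_{Vidio} = 39.5 + 0.25·53.2 = 52.8.
q_{Streamly} = 152 − 2·53.2 + 52.8 = 98.4.
Profit = (53.2 − 4)·98.4 = 4841.28.

4841.28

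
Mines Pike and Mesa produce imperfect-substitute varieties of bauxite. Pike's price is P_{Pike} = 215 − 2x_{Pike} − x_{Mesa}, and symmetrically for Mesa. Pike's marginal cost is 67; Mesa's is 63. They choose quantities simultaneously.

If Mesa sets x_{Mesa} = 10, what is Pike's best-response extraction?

34.5

Mine Pike's profit: π = x_{Pike}(215 − 2x_{Pike} − x_{Mesa}) − 67x_{Pike}.
∂π/∂x_{Pike} = 148 − 4x_{Pike} − x_{Mesa} = 0 ⇒ x_{Pike} = 37 − 0.25x_{Mesa}.
At x_{Mesa} = 10: x_{Pike} = 37 − 0.25·10 = 34.5.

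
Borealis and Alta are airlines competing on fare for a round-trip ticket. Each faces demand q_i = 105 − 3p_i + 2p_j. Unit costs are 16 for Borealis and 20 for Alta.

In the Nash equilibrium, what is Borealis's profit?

1587

Borealis's profit: π = (p_{Borealis} − 16)(105 − 3p_{Borealis} + 2p_{Alta}).
∂π/∂p_{Borealis} = 153 − 6p_{Borealis} + 2p_{Alta} = 0 ⇒ p_{Borealis} = 25.5 + (1/3)p_{Alta}.
Similarly p_{Alta} = 27.5 + (1/3)p_{Borealis}.
Solving the two reaction functions simultaneously: (1 − (1/3)(1/3))p_{Borealis} = 25.5 + (1/3)·27.5, so (8/9)p_{Borealis} = 104/3 and p_{Borealis} = 39.
Then p_{Alta} = 27.5 + (1/3)·39 = 40.5.
q_{Borealis} = 105 − 3·39 + 2·40.5 = 69.
Profit = (39 − 16)·69 = 1587.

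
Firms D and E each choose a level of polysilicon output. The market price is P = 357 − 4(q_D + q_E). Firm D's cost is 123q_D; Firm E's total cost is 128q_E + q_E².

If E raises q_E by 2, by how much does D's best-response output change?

-1

Firm D's profit: π = q_D(357 − 4(q_D + q_E)) − 123q_D.
∂π/∂q_D = 234 − 8q_D − 4q_E = 0, so q_D = 29.25 − 0.5q_E.
The reaction-function slope is −0.5, so a 2-unit rise in q_E moves q_D by −0.5 × 2 = −1. D's best response falls — the actions are strategic substitutes.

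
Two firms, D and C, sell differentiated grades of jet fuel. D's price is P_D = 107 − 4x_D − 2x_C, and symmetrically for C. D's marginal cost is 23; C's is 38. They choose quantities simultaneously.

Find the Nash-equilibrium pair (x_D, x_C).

Firm D's profit: π = x_D(107 − 4x_D − 2x_C) − 23x_D.
∂π/∂x_D = 84 − 8x_D − 2x_C = 0 ⇒ x_D = 10.5 − 0.25x_C.
Similarly x_C = 8.625 − 0.25x_D.
Plugging x_C into D's best response: x_D = 10.5 − 0.25(8.625 − 0.25x_D) ⇒ 0.9375x_D = 267/32, so x_D = 8.9.
Then x_C = 8.625 − 0.25·8.9 = 6.4.

8.9, 6.4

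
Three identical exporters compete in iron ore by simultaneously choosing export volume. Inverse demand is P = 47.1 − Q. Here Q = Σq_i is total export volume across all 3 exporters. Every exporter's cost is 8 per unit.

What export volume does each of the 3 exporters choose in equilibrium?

9.775

A representative exporter's profit is π_i = q_i(47.1 − Q) − 8q_i, with Q = q_i + Σ_{j≠i} q_j.
First-order condition: 39.1 − 2q_i − Σ_{j≠i} q_j = 0.
With identical exporters, set every q_j = q: then 39.1 − 2q − 2q = 0, i.e. q = 39.1/4 = 9.775.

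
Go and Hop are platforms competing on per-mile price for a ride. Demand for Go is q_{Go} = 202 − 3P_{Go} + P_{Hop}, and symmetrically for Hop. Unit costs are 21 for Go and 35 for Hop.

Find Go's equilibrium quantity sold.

99.6

Go's profit: π = (P_{Go} − 21)(202 − 3P_{Go} + P_{Hop}).
∂π/∂P_{Go} = 265 − 6P_{Go} + P_{Hop} = 0 ⇒ P_{Go} = 265/6 + (1/6)P_{Hop}.
Similarly P_{Hop} = 307/6 + (1/6)P_{Go}.
Solving the two reaction functions simultaneously: (1 − (1/6)(1/6))P_{Go} = 265/6 + (1/6)·(307/6), so (35/36)P_{Go} = 1897/36 and P_{Go} = 54.2.
Then P_{Hop} = 307/6 + (1/6)·54.2 = 60.2.
q_{Go} = 202 − 3·54.2 + 60.2 = 99.6.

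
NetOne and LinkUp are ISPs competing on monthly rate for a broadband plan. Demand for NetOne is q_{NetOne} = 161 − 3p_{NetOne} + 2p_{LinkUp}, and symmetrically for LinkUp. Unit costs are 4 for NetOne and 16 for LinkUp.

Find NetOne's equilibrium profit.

5166.75

NetOne's profit: π = (p_{NetOne} − 4)(161 − 3p_{NetOne} + 2p_{LinkUp}).
∂π/∂p_{NetOne} = 173 − 6p_{NetOne} + 2p_{LinkUp} = 0 ⇒ p_{NetOne} = 173/6 + (1/3)p_{LinkUp}.
Similarly p_{LinkUp} = 209/6 + (1/3)p_{NetOne}.
Substituting the second reaction function into the first: p_{NetOne} = 173/6 + (1/3)(209/6 + (1/3)p_{NetOne}), which gives (8/9)p_{NetOne} = 364/9 ⇒ p_{NetOne} = 45.5.
Then p_{LinkUp} = 209/6 + (1/3)·45.5 = 50.
q_{NetOne} = 161 − 3·45.5 + 2·50 = 124.5.
Profit = (45.5 − 4)·124.5 = 5166.75.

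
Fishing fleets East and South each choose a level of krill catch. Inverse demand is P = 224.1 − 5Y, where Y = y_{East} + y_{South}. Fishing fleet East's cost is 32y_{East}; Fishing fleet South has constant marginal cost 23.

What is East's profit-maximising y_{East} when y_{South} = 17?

Fishing fleet East's profit: π = y_{East}(224.1 − 5(y_{East} + y_{South})) − 32y_{East}.
∂π/∂y_{East} = 192.1 − 10y_{East} − 5y_{South} = 0, so y_{East} = 19.21 − 0.5y_{South}.
At y_{South} = 17: y_{East} = 19.21 − 0.5·17 = 10.71.

10.71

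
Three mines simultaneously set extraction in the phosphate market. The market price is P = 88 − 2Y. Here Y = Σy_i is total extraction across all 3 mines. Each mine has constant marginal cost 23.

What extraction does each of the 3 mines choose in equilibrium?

8.125

A representative mine's profit is π_i = y_i(88 − 2Y) − 23y_i, with Y = y_i + Σ_{j≠i} y_j.
First-order condition: 65 − 4y_i − 2Σ_{j≠i} y_j = 0.
With identical mines, set every y_j = y: then 65 − 4y − 4y = 0, i.e. y = 65/8 = 8.125.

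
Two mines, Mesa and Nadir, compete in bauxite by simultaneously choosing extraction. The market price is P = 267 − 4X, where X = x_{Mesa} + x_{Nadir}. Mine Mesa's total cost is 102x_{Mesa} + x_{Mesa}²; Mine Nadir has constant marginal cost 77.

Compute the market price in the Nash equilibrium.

Mine Mesa's profit: π = x_{Mesa}(267 − 4(x_{Mesa} + x_{Nadir})) − 102x_{Mesa} − x_{Mesa}².
∂π/∂x_{Mesa} = 165 − 10x_{Mesa} − 4x_{Nadir} = 0, so x_{Mesa} = 16.5 − 0.4x_{Nadir}.
For Nadir: ∂π/∂x_{Nadir} = 190 − 8x_{Nadir} − 4x_{Mesa} = 0 ⇒ x_{Nadir} = 23.75 − 0.5x_{Mesa}.
Solving the two reaction functions simultaneously: (1 − (−0.4)(−0.5))x_{Mesa} = 16.5 − 0.4·23.75, so 0.8x_{Mesa} = 7 and x_{Mesa} = 8.75.
Then x_{Nadir} = 23.75 − 0.5·8.75 = 19.375.
Equilibrium price: P = 267 − 4·28.125 = 154.5.

154.5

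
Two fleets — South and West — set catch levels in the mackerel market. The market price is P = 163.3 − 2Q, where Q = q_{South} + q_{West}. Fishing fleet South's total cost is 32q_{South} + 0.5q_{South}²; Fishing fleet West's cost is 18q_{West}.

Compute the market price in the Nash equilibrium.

75.9875

Fishing fleet South's profit: π = q_{South}(163.3 − 2(q_{South} + q_{West})) − 32q_{South} − 0.5q_{South}².
∂π/∂q_{South} = 131.3 − 5q_{South} − 2q_{West} = 0, so q_{South} = 26.26 − 0.4q_{West}.
For West: ∂π/∂q_{West} = 145.3 − 4q_{West} − 2q_{South} = 0 ⇒ q_{West} = 36.325 − 0.5q_{South}.
Plugging q_{West} into South's best response: q_{South} = 26.26 − 0.4(36.325 − 0.5q_{South}) ⇒ 0.8q_{South} = 11.73, so q_{South} = 14.6625.
Then q_{West} = 36.325 − 0.5·14.6625 = 4639/160.
Equilibrium price: P = 163.3 − 2·(1397/32) = 75.9875.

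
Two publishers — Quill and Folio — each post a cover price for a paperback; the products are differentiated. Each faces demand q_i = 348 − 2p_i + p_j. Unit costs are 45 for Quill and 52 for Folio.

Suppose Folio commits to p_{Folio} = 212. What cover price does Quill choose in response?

Quill's profit: π = (p_{Quill} − 45)(348 − 2p_{Quill} + p_{Folio}).
∂π/∂p_{Quill} = 438 − 4p_{Quill} + p_{Folio} = 0 ⇒ p_{Quill} = 109.5 + 0.25p_{Folio}.
At p_{Folio} = 212: p_{Quill} = 109.5 + 0.25·212 = 162.5.

162.5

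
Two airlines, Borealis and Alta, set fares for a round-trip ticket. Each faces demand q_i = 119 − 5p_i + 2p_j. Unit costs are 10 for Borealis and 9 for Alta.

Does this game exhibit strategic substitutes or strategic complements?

strategic complements

Borealis's profit: π = (p_{Borealis} − 10)(119 − 5p_{Borealis} + 2p_{Alta}).
∂π/∂p_{Borealis} = 169 − 10p_{Borealis} + 2p_{Alta} = 0 ⇒ p_{Borealis} = 16.9 + 0.2p_{Alta}.
The best-response slope dp_{Borealis}/dp_{Alta} = 0.2 > 0: the reaction function is upward-sloping, so the choices are strategic complements.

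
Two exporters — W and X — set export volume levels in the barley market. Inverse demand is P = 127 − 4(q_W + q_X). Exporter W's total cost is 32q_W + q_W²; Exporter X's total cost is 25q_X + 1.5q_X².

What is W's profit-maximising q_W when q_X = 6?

7.1

Exporter W's profit: π = q_W(127 − 4(q_W + q_X)) − 32q_W − q_W².
∂π/∂q_W = 95 − 10q_W − 4q_X = 0, so q_W = 9.5 − 0.4q_X.
At q_X = 6: q_W = 9.5 − 0.4·6 = 7.1.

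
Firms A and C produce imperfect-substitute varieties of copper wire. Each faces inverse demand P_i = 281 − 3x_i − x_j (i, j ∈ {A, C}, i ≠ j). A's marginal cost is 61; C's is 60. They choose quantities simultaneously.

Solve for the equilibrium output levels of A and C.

Firm A's profit: π = x_A(281 − 3x_A − x_C) − 61x_A.
∂π/∂x_A = 220 − 6x_A − x_C = 0 ⇒ x_A = 110/3 − (1/6)x_C.
Similarly x_C = 221/6 − (1/6)x_A.
Solving the two reaction functions simultaneously: (1 − (−1/6)(−1/6))x_A = 110/3 − (1/6)·(221/6), so (35/36)x_A = 1099/36 and x_A = 31.4.
Then x_C = 221/6 − (1/6)·31.4 = 31.6.

31.4, 31.6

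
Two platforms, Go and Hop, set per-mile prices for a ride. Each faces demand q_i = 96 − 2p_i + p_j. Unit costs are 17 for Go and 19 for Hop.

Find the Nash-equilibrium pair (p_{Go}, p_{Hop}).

43.6, 44.4

Go's profit: π = (p_{Go} − 17)(96 − 2p_{Go} + p_{Hop}).
∂π/∂p_{Go} = 130 − 4p_{Go} + p_{Hop} = 0 ⇒ p_{Go} = 32.5 + 0.25p_{Hop}.
Similarly p_{Hop} = 33.5 + 0.25p_{Go}.
Substituting the second reaction function into the first: p_{Go} = 32.5 + 0.25(33.5 + 0.25p_{Go}), which gives 0.9375p_{Go} = 40.875 ⇒ p_{Go} = 43.6.
Then p_{Hop} = 33.5 + 0.25·43.6 = 44.4.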